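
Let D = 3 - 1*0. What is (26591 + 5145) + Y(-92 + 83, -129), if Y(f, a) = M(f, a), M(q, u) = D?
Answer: 31739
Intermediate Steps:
D = 3 (D = 3 + 0 = 3)
M(q, u) = 3
Y(f, a) = 3
(26591 + 5145) + Y(-92 + 83, -129) = (26591 + 5145) + 3 = 31736 + 3 = 31739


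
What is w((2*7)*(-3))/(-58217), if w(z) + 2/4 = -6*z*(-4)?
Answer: 2017/116434 ≈ 0.017323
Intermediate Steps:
w(z) = -½ + 24*z (w(z) = -½ - 6*z*(-4) = -½ + 24*z)
w((2*7)*(-3))/(-58217) = (-½ + 24*((2*7)*(-3)))/(-58217) = (-½ + 24*(14*(-3)))*(-1/58217) = (-½ + 24*(-42))*(-1/58217) = (-½ - 1008)*(-1/58217) = -2017/2*(-1/58217) = 2017/116434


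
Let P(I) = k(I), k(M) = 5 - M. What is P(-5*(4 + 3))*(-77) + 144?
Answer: -2936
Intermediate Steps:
P(I) = 5 - I
P(-5*(4 + 3))*(-77) + 144 = (5 - (-5)*(4 + 3))*(-77) + 144 = (5 - (-5)*7)*(-77) + 144 = (5 - 1*(-35))*(-77) + 144 = (5 + 35)*(-77) + 144 = 40*(-77) + 144 = -3080 + 144 = -2936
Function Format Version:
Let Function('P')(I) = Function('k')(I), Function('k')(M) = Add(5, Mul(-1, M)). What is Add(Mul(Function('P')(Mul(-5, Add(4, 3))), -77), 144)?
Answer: -2936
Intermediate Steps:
Function('P')(I) = Add(5, Mul(-1, I))
Add(Mul(Function('P')(Mul(-5, Add(4, 3))), -77), 144) = Add(Mul(Add(5, Mul(-1, Mul(-5, Add(4, 3)))), -77), 144) = Add(Mul(Add(5, Mul(-1, Mul(-5, 7))), -77), 144) = Add(Mul(Add(5, Mul(-1, -35)), -77), 144) = Add(Mul(Add(5, 35), -77), 144) = Add(Mul(40, -77), 144) = Add(-3080, 144) = -2936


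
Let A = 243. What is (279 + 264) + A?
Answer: 786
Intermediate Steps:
(279 + 264) + A = (279 + 264) + 243 = 543 + 243 = 786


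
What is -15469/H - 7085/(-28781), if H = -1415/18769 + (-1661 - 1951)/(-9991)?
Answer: -83486496183086976/1544283783503 ≈ -54062.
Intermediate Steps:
H = 53656363/187521079 (H = -1415*1/18769 - 3612*(-1/9991) = -1415/18769 + 3612/9991 = 53656363/187521079 ≈ 0.28614)
-15469/H - 7085/(-28781) = -15469/53656363/187521079 - 7085/(-28781) = -15469*187521079/53656363 - 7085*(-1/28781) = -2900763571051/53656363 + 7085/28781 = -83486496183086976/1544283783503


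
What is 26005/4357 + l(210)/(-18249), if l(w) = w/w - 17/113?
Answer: 17875151471/2994910303 ≈ 5.9685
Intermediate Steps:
l(w) = 96/113 (l(w) = 1 - 17*1/113 = 1 - 17/113 = 96/113)
26005/4357 + l(210)/(-18249) = 26005/4357 + (96/113)/(-18249) = 26005*(1/4357) + (96/113)*(-1/18249) = 26005/4357 - 32/687379 = 17875151471/2994910303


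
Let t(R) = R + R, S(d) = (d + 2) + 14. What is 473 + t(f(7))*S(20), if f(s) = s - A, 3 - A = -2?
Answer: 617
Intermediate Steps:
A = 5 (A = 3 - 1*(-2) = 3 + 2 = 5)
S(d) = 16 + d (S(d) = (2 + d) + 14 = 16 + d)
f(s) = -5 + s (f(s) = s - 1*5 = s - 5 = -5 + s)
t(R) = 2*R
473 + t(f(7))*S(20) = 473 + (2*(-5 + 7))*(16 + 20) = 473 + (2*2)*36 = 473 + 4*36 = 473 + 144 = 617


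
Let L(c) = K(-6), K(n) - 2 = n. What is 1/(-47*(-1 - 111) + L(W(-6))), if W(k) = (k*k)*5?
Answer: 1/5260 ≈ 0.00019011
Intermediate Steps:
W(k) = 5*k**2 (W(k) = k**2*5 = 5*k**2)
K(n) = 2 + n
L(c) = -4 (L(c) = 2 - 6 = -4)
1/(-47*(-1 - 111) + L(W(-6))) = 1/(-47*(-1 - 111) - 4) = 1/(-47*(-112) - 4) = 1/(5264 - 4) = 1/5260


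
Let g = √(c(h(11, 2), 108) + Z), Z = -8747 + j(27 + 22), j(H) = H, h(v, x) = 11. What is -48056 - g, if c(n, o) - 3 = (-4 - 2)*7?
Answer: -48056 - I*√8737 ≈ -48056.0 - 93.472*I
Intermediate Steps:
c(n, o) = -39 (c(n, o) = 3 + (-4 - 2)*7 = 3 - 6*7 = 3 - 42 = -39)
Z = -8698 (Z = -8747 + (27 + 22) = -8747 + 49 = -8698)
g = I*√8737 (g = √(-39 - 8698) = √(-8737) = I*√8737 ≈ 93.472*I)
-48056 - g = -48056 - I*√8737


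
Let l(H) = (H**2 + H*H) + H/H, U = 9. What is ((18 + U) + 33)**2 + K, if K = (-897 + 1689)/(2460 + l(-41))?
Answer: 2329288/647 ≈ 3600.1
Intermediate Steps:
l(H) = 1 + 2*H**2 (l(H) = (H**2 + H**2) + 1 = 2*H**2 + 1 = 1 + 2*H**2)
K = 88/647 (K = (-897 + 1689)/(2460 + (1 + 2*(-41)**2)) = 792/(2460 + (1 + 2*1681)) = 792/(2460 + (1 + 3362)) = 792/(2460 + 3363) = 792/5823 = 792*(1/5823) = 88/647 ≈ 0.13601)
((18 + U) + 33)**2 + K = ((18 + 9) + 33)**2 + 88/647 = (27 + 33)**2 + 88/647 = 60**2 + 88/647 = 3600 + 88/647 = 2329288/647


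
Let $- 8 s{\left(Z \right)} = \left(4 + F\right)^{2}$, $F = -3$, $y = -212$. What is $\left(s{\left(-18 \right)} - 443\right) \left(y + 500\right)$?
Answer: $-127620$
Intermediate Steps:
$s{\left(Z \right)} = - \frac{1}{8}$ ($s{\left(Z \right)} = - \frac{\left(4 - 3\right)^{2}}{8} = - \frac{1^{2}}{8} = \left(- \frac{1}{8}\right) 1 = - \frac{1}{8}$)
$\left(s{\left(-18 \right)} - 443\right) \left(y + 500\right) = \left(- \frac{1}{8} - 443\right) \left(-212 + 500\right) = \left(- \frac{3545}{8}\right) 288 = -127620$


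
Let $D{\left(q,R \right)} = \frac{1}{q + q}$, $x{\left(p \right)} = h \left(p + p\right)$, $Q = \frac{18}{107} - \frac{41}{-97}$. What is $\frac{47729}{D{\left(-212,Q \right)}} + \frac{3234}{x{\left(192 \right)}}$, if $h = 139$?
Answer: $- \frac{180029205477}{8896} \approx -2.0237 \cdot 10^{7}$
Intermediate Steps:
$Q = \frac{6133}{10379}$ ($Q = 18 \cdot \frac{1}{107} - - \frac{41}{97} = \frac{18}{107} + \frac{41}{97} = \frac{6133}{10379} \approx 0.5909$)
$x{\left(p \right)} = 278 p$ ($x{\left(p \right)} = 139 \left(p + p\right) = 139 \cdot 2 p = 278 p$)
$D{\left(q,R \right)} = \frac{1}{2 q}$
$\frac{47729}{D{\left(-212,Q \right)}} + \frac{3234}{x{\left(192 \right)}} = \frac{47729}{\frac{1}{2} \frac{1}{-212}} + \frac{3234}{278 \cdot 192} = \frac{47729}{\frac{1}{2} \left(- \frac{1}{212}\right)} + \frac{3234}{53376} = \frac{47729}{- \frac{1}{424}} + 3234 \cdot \frac{1}{53376} = 47729 \left(-424\right) + \frac{539}{8896} = -20237096 + \frac{539}{8896} = - \frac{180029205477}{8896}$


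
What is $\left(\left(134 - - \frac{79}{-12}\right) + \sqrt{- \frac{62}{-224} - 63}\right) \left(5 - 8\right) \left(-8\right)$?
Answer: $3058 + \frac{30 i \sqrt{1967}}{7} \approx 3058.0 + 190.08 i$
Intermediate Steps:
$\left(\left(134 - - \frac{79}{-12}\right) + \sqrt{- \frac{62}{-224} - 63}\right) \left(5 - 8\right) \left(-8\right) = \left(\left(134 - \left(-79\right) \left(- \frac{1}{12}\right)\right) + \sqrt{\left(-62\right) \left(- \frac{1}{224}\right) - 63}\right) \left(\left(-3\right) \left(-8\right)\right) = \left(\left(134 - \frac{79}{12}\right) + \sqrt{\frac{31}{112} - 63}\right) 24 = \left(\left(134 - \frac{79}{12}\right) + \sqrt{- \frac{7025}{112}}\right) 24 = \left(\frac{1529}{12} + \frac{5 i \sqrt{1967}}{28}\right) 24 = 3058 + \frac{30 i \sqrt{1967}}{7}$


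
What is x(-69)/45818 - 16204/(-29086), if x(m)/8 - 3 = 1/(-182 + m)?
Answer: 46631533562/83624562337 ≈ 0.55763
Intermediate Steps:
x(m) = 24 + 8/(-182 + m)
x(-69)/45818 - 16204/(-29086) = (8*(-545 + 3*(-69))/(-182 - 69))/45818 - 16204/(-29086) = (8*(-545 - 207)/(-251))*(1/45818) - 16204*(-1/29086) = (8*(-1/251)*(-752))*(1/45818) + 8102/14543 = (6016/251)*(1/45818) + 8102/14543 = 3008/5750159 + 8102/14543 = 46631533562/83624562337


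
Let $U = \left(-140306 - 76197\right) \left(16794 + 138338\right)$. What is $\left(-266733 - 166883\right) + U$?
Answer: $-33586977012$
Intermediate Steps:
$U = -33586543396$ ($U = \left(-216503\right) 155132 = -33586543396$)
$\left(-266733 - 166883\right) + U = \left(-266733 - 166883\right) - 33586543396 = -433616 - 33586543396 = -33586977012$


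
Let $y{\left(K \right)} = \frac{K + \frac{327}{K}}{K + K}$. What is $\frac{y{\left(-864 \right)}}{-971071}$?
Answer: $- \frac{248941}{483267078144} \approx -5.1512 \cdot 10^{-7}$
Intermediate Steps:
$y{\left(K \right)} = \frac{K + \frac{327}{K}}{2 K}$
$\frac{y{\left(-864 \right)}}{-971071} = \frac{\frac{1}{2} \cdot \frac{1}{746496} \left(327 + \left(-864\right)^{2}\right)}{-971071} = \frac{1}{2} \cdot \frac{1}{746496} \left(327 + 746496\right) \left(- \frac{1}{971071}\right) = \frac{1}{2} \cdot \frac{1}{746496} \cdot 746823 \left(- \frac{1}{971071}\right) = \frac{248941}{497664} \left(- \frac{1}{971071}\right) = - \frac{248941}{483267078144}$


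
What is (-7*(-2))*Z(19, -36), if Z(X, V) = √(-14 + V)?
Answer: 70*I*√2 ≈ 98.995*I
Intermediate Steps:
(-7*(-2))*Z(19, -36) = (-7*(-2))*√(-14 - 36) = 14*√(-50) = 14*(5*I*√2) = 70*I*√2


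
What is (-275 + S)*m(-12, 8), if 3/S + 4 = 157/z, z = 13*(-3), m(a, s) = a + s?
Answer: 344768/313 ≈ 1101.5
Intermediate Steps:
z = -39
S = -117/313 (S = 3/(-4 + 157/(-39)) = 3/(-4 + 157*(-1/39)) = 3/(-4 - 157/39) = 3/(-313/39) = 3*(-39/313) = -117/313 ≈ -0.37380)
(-275 + S)*m(-12, 8) = (-275 - 117/313)*(-12 + 8) = -86192/313*(-4) = 344768/313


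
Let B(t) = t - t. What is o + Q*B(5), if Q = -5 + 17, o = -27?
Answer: -27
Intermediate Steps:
Q = 12
B(t) = 0
o + Q*B(5) = -27 + 12*0 = -27 + 0 = -27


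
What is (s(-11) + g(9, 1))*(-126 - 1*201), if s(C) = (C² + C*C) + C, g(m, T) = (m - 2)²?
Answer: -91560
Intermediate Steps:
g(m, T) = (-2 + m)²
s(C) = C + 2*C² (s(C) = (C² + C²) + C = 2*C² + C = C + 2*C²)
(s(-11) + g(9, 1))*(-126 - 1*201) = (-11*(1 + 2*(-11)) + (-2 + 9)²)*(-126 - 1*201) = (-11*(1 - 22) + 7²)*(-126 - 201) = (-11*(-21) + 49)*(-327) = (231 + 49)*(-327) = 280*(-327) = -91560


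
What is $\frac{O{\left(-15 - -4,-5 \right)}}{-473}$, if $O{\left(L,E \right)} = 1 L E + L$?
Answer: $- \frac{4}{43} \approx -0.093023$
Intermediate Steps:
$O{\left(L,E \right)} = L + E L$ ($O{\left(L,E \right)} = L E + L = E L + L = L + E L$)
$\frac{O{\left(-15 - -4,-5 \right)}}{-473} = \frac{\left(-15 - -4\right) \left(1 - 5\right)}{-473} = \left(-15 + 4\right) \left(-4\right) \left(- \frac{1}{473}\right) = \left(-11\right) \left(-4\right) \left(- \frac{1}{473}\right) = 44 \left(- \frac{1}{473}\right) = - \frac{4}{43}$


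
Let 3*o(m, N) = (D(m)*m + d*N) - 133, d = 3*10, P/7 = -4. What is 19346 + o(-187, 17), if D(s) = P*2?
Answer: 68887/3 ≈ 22962.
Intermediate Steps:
P = -28 (P = 7*(-4) = -28)
D(s) = -56 (D(s) = -28*2 = -56)
d = 30
o(m, N) = -133/3 + 10*N - 56*m/3 (o(m, N) = ((-56*m + 30*N) - 133)/3 = (-133 - 56*m + 30*N)/3 = -133/3 + 10*N - 56*m/3)
19346 + o(-187, 17) = 19346 + (-133/3 + 10*17 - 56/3*(-187)) = 19346 + (-133/3 + 170 + 10472/3) = 19346 + 10849/3 = 68887/3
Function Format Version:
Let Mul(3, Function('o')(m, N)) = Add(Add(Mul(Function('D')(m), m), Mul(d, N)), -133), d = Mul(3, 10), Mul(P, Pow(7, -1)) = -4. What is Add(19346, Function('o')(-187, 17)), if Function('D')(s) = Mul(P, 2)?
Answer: Rational(68887, 3) ≈ 22962.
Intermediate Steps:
P = -28 (P = Mul(7, -4) = -28)
Function('D')(s) = -56 (Function('D')(s) = Mul(-28, 2) = -56)
d = 30
Function('o')(m, N) = Add(Rational(-133, 3), Mul(10, N), Mul(Rational(-56, 3), m)) (Function('o')(m, N) = Mul(Rational(1, 3), Add(Add(Mul(-56, m), Mul(30, N)), -133)) = Mul(Rational(1, 3), Add(-133, Mul(-56, m), Mul(30, N))) = Add(Rational(-133, 3), Mul(10, N), Mul(Rational(-56, 3), m)))
Add(19346, Function('o')(-187, 17)) = Add(19346, Add(Rational(-133, 3), Mul(10, 17), Mul(Rational(-56, 3), -187))) = Add(19346, Add(Rational(-133, 3), 170, Rational(10472, 3))) = Add(19346, Rational(10849, 3)) = Rational(68887, 3)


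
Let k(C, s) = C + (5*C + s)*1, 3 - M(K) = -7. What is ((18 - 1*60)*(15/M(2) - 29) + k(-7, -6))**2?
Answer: 1225449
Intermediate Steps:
M(K) = 10 (M(K) = 3 - 1*(-7) = 3 + 7 = 10)
k(C, s) = s + 6*C (k(C, s) = C + (s + 5*C)*1 = C + (s + 5*C) = s + 6*C)
((18 - 1*60)*(15/M(2) - 29) + k(-7, -6))**2 = ((18 - 1*60)*(15/10 - 29) + (-6 + 6*(-7)))**2 = ((18 - 60)*(15*(1/10) - 29) + (-6 - 42))**2 = (-42*(3/2 - 29) - 48)**2 = (-42*(-55/2) - 48)**2 = (1155 - 48)**2 = 1107**2 = 1225449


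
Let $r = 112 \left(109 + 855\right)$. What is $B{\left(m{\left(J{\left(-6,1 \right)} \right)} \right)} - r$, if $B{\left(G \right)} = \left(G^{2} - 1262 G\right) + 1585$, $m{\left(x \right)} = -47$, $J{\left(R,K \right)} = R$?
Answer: $-44860$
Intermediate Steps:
$B{\left(G \right)} = 1585 + G^{2} - 1262 G$
$r = 107968$ ($r = 112 \cdot 964 = 107968$)
$B{\left(m{\left(J{\left(-6,1 \right)} \right)} \right)} - r = \left(1585 + \left(-47\right)^{2} - -59314\right) - 107968 = \left(1585 + 2209 + 59314\right) - 107968 = 63108 - 107968 = -44860$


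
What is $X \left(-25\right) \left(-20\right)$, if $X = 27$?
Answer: $13500$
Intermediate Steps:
$X \left(-25\right) \left(-20\right) = 27 \left(-25\right) \left(-20\right) = \left(-675\right) \left(-20\right) = 13500$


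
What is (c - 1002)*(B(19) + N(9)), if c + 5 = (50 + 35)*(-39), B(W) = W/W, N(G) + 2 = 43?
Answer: -181524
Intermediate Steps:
N(G) = 41 (N(G) = -2 + 43 = 41)
B(W) = 1
c = -3320 (c = -5 + (50 + 35)*(-39) = -5 + 85*(-39) = -5 - 3315 = -3320)
(c - 1002)*(B(19) + N(9)) = (-3320 - 1002)*(1 + 41) = -4322*42 = -181524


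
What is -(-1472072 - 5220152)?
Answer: 6692224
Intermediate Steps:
-(-1472072 - 5220152) = -5432/(1/((4915 - 961) - 5186)) = -5432/(1/(3954 - 5186)) = -5432/(1/(-1232)) = -5432/(-1/1232) = -5432*(-1232) = 6692224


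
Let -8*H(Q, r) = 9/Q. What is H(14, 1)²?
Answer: 81/12544 ≈ 0.0064573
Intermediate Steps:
H(Q, r) = -9/(8*Q)
H(14, 1)² = (-9/8/14)² = (-9/8*1/14)² = (-9/112)² = 81/12544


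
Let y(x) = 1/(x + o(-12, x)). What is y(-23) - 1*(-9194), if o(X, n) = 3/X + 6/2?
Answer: 744710/81 ≈ 9194.0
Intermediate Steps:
o(X, n) = 3 + 3/X (o(X, n) = 3/X + 6*(½) = 3/X + 3 = 3 + 3/X)
y(x) = 1/(11/4 + x) (y(x) = 1/(x + (3 + 3/(-12))) = 1/(x + (3 + 3*(-1/12))) = 1/(x + (3 - ¼)) = 1/(x + 11/4) = 1/(11/4 + x))
y(-23) - 1*(-9194) = 4/(11 + 4*(-23)) - 1*(-9194) = 4/(11 - 92) + 9194 = 4/(-81) + 9194 = 4*(-1/81) + 9194 = -4/81 + 9194 = 744710/81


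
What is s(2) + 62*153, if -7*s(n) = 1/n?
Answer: 132803/14 ≈ 9485.9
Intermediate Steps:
s(n) = -1/(7*n)
s(2) + 62*153 = -⅐/2 + 62*153 = -⅐*½ + 9486 = -1/14 + 9486 = 132803/14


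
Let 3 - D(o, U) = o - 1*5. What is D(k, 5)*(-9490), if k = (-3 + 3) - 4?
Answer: -113880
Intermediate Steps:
k = -4 (k = 0 - 4 = -4)
D(o, U) = 8 - o (D(o, U) = 3 - (o - 1*5) = 3 - (o - 5) = 3 - (-5 + o) = 3 + (5 - o) = 8 - o)
D(k, 5)*(-9490) = (8 - 1*(-4))*(-9490) = (8 + 4)*(-9490) = 12*(-9490) = -113880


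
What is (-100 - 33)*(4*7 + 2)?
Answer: -3990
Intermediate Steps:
(-100 - 33)*(4*7 + 2) = -133*(28 + 2) = -133*30 = -3990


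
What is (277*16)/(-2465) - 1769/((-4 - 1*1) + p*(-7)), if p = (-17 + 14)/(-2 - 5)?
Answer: 4325129/19720 ≈ 219.33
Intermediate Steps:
p = 3/7 (p = -3/(-7) = -3*(-⅐) = 3/7 ≈ 0.42857)
(277*16)/(-2465) - 1769/((-4 - 1*1) + p*(-7)) = (277*16)/(-2465) - 1769/((-4 - 1*1) + (3/7)*(-7)) = 4432*(-1/2465) - 1769/((-4 - 1) - 3) = -4432/2465 - 1769/(-5 - 3) = -4432/2465 - 1769/(-8) = -4432/2465 - 1769*(-⅛) = -4432/2465 + 1769/8 = 4325129/19720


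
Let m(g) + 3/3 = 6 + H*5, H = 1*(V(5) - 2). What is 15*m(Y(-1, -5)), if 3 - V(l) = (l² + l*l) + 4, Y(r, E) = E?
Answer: -3900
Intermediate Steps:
V(l) = -1 - 2*l² (V(l) = 3 - ((l² + l*l) + 4) = 3 - ((l² + l²) + 4) = 3 - (2*l² + 4) = 3 - (4 + 2*l²) = 3 + (-4 - 2*l²) = -1 - 2*l²)
H = -53 (H = 1*((-1 - 2*5²) - 2) = 1*((-1 - 2*25) - 2) = 1*((-1 - 50) - 2) = 1*(-51 - 2) = 1*(-53) = -53)
m(g) = -260 (m(g) = -1 + (6 - 53*5) = -1 + (6 - 265) = -1 - 259 = -260)
15*m(Y(-1, -5)) = 15*(-260) = -3900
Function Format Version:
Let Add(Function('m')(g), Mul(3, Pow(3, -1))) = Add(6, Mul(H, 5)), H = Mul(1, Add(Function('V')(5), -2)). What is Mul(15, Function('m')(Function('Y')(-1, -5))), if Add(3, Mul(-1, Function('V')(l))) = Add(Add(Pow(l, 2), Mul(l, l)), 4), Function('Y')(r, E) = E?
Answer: -3900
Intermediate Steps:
Function('V')(l) = Add(-1, Mul(-2, Pow(l, 2))) (Function('V')(l) = Add(3, Mul(-1, Add(Add(Pow(l, 2), Mul(l, l)), 4))) = Add(3, Mul(-1, Add(Add(Pow(l, 2), Pow(l, 2)), 4))) = Add(3, Mul(-1, Add(Mul(2, Pow(l, 2)), 4))) = Add(3, Mul(-1, Add(4, Mul(2, Pow(l, 2))))) = Add(3, Add(-4, Mul(-2, Pow(l, 2)))) = Add(-1, Mul(-2, Pow(l, 2))))
H = -53 (H = Mul(1, Add(Add(-1, Mul(-2, Pow(5, 2))), -2)) = Mul(1, Add(Add(-1, Mul(-2, 25)), -2)) = Mul(1, Add(Add(-1, -50), -2)) = Mul(1, Add(-51, -2)) = Mul(1, -53) = -53)
Function('m')(g) = -260 (Function('m')(g) = Add(-1, Add(6, Mul(-53, 5))) = Add(-1, Add(6, -265)) = Add(-1, -259) = -260)
Mul(15, Function('m')(Function('Y')(-1, -5))) = Mul(15, -260) = -3900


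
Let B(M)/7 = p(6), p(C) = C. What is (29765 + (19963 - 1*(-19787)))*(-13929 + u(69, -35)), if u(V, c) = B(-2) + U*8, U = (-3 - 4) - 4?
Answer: -971472125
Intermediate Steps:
B(M) = 42 (B(M) = 7*6 = 42)
U = -11 (U = -7 - 4 = -11)
u(V, c) = -46 (u(V, c) = 42 - 11*8 = 42 - 88 = -46)
(29765 + (19963 - 1*(-19787)))*(-13929 + u(69, -35)) = (29765 + (19963 - 1*(-19787)))*(-13929 - 46) = (29765 + (19963 + 19787))*(-13975) = (29765 + 39750)*(-13975) = 69515*(-13975) = -971472125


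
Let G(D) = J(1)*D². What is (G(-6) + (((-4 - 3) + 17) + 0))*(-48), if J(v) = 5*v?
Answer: -9120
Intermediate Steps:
G(D) = 5*D² (G(D) = (5*1)*D² = 5*D²)
(G(-6) + (((-4 - 3) + 17) + 0))*(-48) = (5*(-6)² + (((-4 - 3) + 17) + 0))*(-48) = (5*36 + ((-7 + 17) + 0))*(-48) = (180 + (10 + 0))*(-48) = (180 + 10)*(-48) = 190*(-48) = -9120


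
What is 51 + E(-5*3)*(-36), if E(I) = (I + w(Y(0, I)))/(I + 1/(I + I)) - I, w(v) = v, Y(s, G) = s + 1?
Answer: -235659/451 ≈ -522.53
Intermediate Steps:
Y(s, G) = 1 + s
E(I) = -I + (1 + I)/(I + 1/(2*I)) (E(I) = (I + (1 + 0))/(I + 1/(I + I)) - I = (I + 1)/(I + 1/(2*I)) - I = (1 + I)/(I + 1/(2*I)) - I = -I + (1 + I)/(I + 1/(2*I)))
51 + E(-5*3)*(-36) = 51 + ((-5*3)*(1 - 2*(-5*3)² + 2*(-5*3))/(1 + 2*(-5*3)²))*(-36) = 51 - 15*(1 - 2*(-15)² + 2*(-15))/(1 + 2*(-15)²)*(-36) = 51 - 15*(1 - 2*225 - 30)/(1 + 2*225)*(-36) = 51 - 15*(1 - 450 - 30)/(1 + 450)*(-36) = 51 - 15*(-479)/451*(-36) = 51 - 15*1/451*(-479)*(-36) = 51 + (7185/451)*(-36) = 51 - 258660/451 = -235659/451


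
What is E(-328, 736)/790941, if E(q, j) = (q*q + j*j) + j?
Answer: 216672/263647 ≈ 0.82183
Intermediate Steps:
E(q, j) = j + j² + q² (E(q, j) = (q² + j²) + j = (j² + q²) + j = j + j² + q²)
E(-328, 736)/790941 = (736 + 736² + (-328)²)/790941 = (736 + 541696 + 107584)*(1/790941) = 650016*(1/790941) = 216672/263647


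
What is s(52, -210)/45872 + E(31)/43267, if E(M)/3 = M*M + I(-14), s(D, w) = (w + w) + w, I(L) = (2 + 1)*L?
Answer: 49605447/992371912 ≈ 0.049987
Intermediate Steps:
I(L) = 3*L
s(D, w) = 3*w (s(D, w) = 2*w + w = 3*w)
E(M) = -126 + 3*M² (E(M) = 3*(M*M + 3*(-14)) = 3*(M² - 42) = 3*(-42 + M²) = -126 + 3*M²)
s(52, -210)/45872 + E(31)/43267 = (3*(-210))/45872 + (-126 + 3*31²)/43267 = -630*1/45872 + (-126 + 3*961)*(1/43267) = -315/22936 + (-126 + 2883)*(1/43267) = -315/22936 + 2757*(1/43267) = -315/22936 + 2757/43267 = 49605447/992371912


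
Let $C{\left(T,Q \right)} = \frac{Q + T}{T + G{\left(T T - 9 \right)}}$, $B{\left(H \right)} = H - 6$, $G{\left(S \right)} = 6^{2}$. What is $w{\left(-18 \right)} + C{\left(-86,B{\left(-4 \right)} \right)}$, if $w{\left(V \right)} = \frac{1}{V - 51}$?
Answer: $\frac{3287}{1725} \approx 1.9055$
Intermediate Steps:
$G{\left(S \right)} = 36$
$B{\left(H \right)} = -6 + H$
$C{\left(T,Q \right)} = \frac{Q + T}{36 + T}$ ($C{\left(T,Q \right)} = \frac{Q + T}{T + 36} = \frac{Q + T}{36 + T}$)
$w{\left(V \right)} = \frac{1}{-51 + V}$
$w{\left(-18 \right)} + C{\left(-86,B{\left(-4 \right)} \right)} = \frac{1}{-51 - 18} + \frac{\left(-6 - 4\right) - 86}{36 - 86} = \frac{1}{-69} + \frac{-10 - 86}{-50} = - \frac{1}{69} - - \frac{48}{25} = - \frac{1}{69} + \frac{48}{25} = \frac{3287}{1725}$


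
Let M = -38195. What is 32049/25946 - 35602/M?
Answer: 2147841047/991007470 ≈ 2.1673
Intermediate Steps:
32049/25946 - 35602/M = 32049/25946 - 35602/(-38195) = 32049*(1/25946) - 35602*(-1/38195) = 32049/25946 + 35602/38195 = 2147841047/991007470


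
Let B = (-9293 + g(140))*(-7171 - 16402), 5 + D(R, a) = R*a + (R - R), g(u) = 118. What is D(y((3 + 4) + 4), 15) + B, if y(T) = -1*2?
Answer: 216282240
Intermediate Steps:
y(T) = -2
D(R, a) = -5 + R*a (D(R, a) = -5 + (R*a + (R - R)) = -5 + (R*a + 0) = -5 + R*a)
B = 216282275 (B = (-9293 + 118)*(-7171 - 16402) = -9175*(-23573) = 216282275)
D(y((3 + 4) + 4), 15) + B = (-5 - 2*15) + 216282275 = (-5 - 30) + 216282275 = -35 + 216282275 = 216282240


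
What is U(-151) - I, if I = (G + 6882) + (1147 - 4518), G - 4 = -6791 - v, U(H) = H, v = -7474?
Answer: -4349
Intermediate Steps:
G = 687 (G = 4 + (-6791 - 1*(-7474)) = 4 + (-6791 + 7474) = 4 + 683 = 687)
I = 4198 (I = (687 + 6882) + (1147 - 4518) = 7569 - 3371 = 4198)
U(-151) - I = -151 - 1*4198 = -151 - 4198 = -4349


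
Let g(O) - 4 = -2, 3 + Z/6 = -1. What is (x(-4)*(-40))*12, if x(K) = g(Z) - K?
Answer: -2880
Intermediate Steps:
Z = -24 (Z = -18 + 6*(-1) = -18 - 6 = -24)
g(O) = 2 (g(O) = 4 - 2 = 2)
x(K) = 2 - K
(x(-4)*(-40))*12 = ((2 - 1*(-4))*(-40))*12 = ((2 + 4)*(-40))*12 = (6*(-40))*12 = -240*12 = -2880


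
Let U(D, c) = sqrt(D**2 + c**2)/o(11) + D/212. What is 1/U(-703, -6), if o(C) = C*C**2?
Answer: -264026365196/853308042969 - 59820464*sqrt(494245)/853308042969 ≈ -0.35870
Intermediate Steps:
o(C) = C**3
U(D, c) = D/212 + sqrt(D**2 + c**2)/1331 (U(D, c) = sqrt(D**2 + c**2)/(11**3) + D/212 = sqrt(D**2 + c**2)/1331 + D*(1/212) = sqrt(D**2 + c**2)*(1/1331) + D/212 = sqrt(D**2 + c**2)/1331 + D/212 = D/212 + sqrt(D**2 + c**2)/1331)
1/U(-703, -6) = 1/((1/212)*(-703) + sqrt((-703)**2 + (-6)**2)/1331) = 1/(-703/212 + sqrt(494209 + 36)/1331) = 1/(-703/212 + sqrt(494245)/1331)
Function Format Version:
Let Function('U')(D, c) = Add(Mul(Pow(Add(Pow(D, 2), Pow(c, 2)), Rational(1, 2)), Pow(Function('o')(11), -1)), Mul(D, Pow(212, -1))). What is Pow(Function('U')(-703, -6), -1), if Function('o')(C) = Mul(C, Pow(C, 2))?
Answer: Add(Rational(-264026365196, 853308042969), Mul(Rational(-59820464, 853308042969), Pow(494245, Rational(1, 2)))) ≈ -0.35870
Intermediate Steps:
Function('o')(C) = Pow(C, 3)
Function('U')(D, c) = Add(Mul(Rational(1, 212), D), Mul(Rational(1, 1331), Pow(Add(Pow(D, 2), Pow(c, 2)), Rational(1, 2)))) (Function('U')(D, c) = Add(Mul(Pow(Add(Pow(D, 2), Pow(c, 2)), Rational(1, 2)), Pow(Pow(11, 3), -1)), Mul(D, Pow(212, -1))) = Add(Mul(Pow(Add(Pow(D, 2), Pow(c, 2)), Rational(1, 2)), Pow(1331, -1)), Mul(D, Rational(1, 212))) = Add(Mul(Pow(Add(Pow(D, 2), Pow(c, 2)), Rational(1, 2)), Rational(1, 1331)), Mul(Rational(1, 212), D)) = Add(Mul(Rational(1, 1331), Pow(Add(Pow(D, 2), Pow(c, 2)), Rational(1, 2))), Mul(Rational(1, 212), D)) = Add(Mul(Rational(1, 212), D), Mul(Rational(1, 1331), Pow(Add(Pow(D, 2), Pow(c, 2)), Rational(1, 2)))))
Pow(Function('U')(-703, -6), -1) = Pow(Add(Mul(Rational(1, 212), -703), Mul(Rational(1, 1331), Pow(Add(Pow(-703, 2), Pow(-6, 2)), Rational(1, 2)))), -1) = Pow(Add(Rational(-703, 212), Mul(Rational(1, 1331), Pow(Add(494209, 36), Rational(1, 2)))), -1) = Pow(Add(Rational(-703, 212), Mul(Rational(1, 1331), Pow(494245, Rational(1, 2)))), -1)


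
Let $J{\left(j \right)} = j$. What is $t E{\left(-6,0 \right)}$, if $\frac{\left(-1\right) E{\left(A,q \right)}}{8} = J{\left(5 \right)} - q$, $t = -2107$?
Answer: $84280$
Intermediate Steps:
$E{\left(A,q \right)} = -40 + 8 q$ ($E{\left(A,q \right)} = - 8 \left(5 - q\right) = -40 + 8 q$)
$t E{\left(-6,0 \right)} = - 2107 \left(-40 + 8 \cdot 0\right) = - 2107 \left(-40 + 0\right) = \left(-2107\right) \left(-40\right) = 84280$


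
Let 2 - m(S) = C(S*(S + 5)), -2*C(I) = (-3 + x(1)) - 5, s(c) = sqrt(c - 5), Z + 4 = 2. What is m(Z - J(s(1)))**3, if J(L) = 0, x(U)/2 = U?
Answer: -1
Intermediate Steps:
Z = -2 (Z = -4 + 2 = -2)
x(U) = 2*U
s(c) = sqrt(-5 + c)
C(I) = 3 (C(I) = -((-3 + 2*1) - 5)/2 = -((-3 + 2) - 5)/2 = -(-1 - 5)/2 = -1/2*(-6) = 3)
m(S) = -1 (m(S) = 2 - 1*3 = 2 - 3 = -1)
m(Z - J(s(1)))**3 = (-1)**3 = -1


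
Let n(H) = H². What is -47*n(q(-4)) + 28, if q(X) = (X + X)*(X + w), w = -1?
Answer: -75172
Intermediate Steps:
q(X) = 2*X*(-1 + X) (q(X) = (X + X)*(X - 1) = (2*X)*(-1 + X) = 2*X*(-1 + X))
-47*n(q(-4)) + 28 = -47*64*(-1 - 4)² + 28 = -47*(2*(-4)*(-5))² + 28 = -47*40² + 28 = -47*1600 + 28 = -75200 + 28 = -75172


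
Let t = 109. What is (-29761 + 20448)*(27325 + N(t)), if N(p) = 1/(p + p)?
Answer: -55476153363/218 ≈ -2.5448e+8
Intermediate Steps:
N(p) = 1/(2*p)
(-29761 + 20448)*(27325 + N(t)) = (-29761 + 20448)*(27325 + (½)/109) = -9313*(27325 + (½)*(1/109)) = -9313*(27325 + 1/218) = -9313*5956851/218 = -55476153363/218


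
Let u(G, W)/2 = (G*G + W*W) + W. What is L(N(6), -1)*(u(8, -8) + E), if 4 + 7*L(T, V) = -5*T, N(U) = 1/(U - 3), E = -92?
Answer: -2516/21 ≈ -119.81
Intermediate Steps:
u(G, W) = 2*W + 2*G² + 2*W² (u(G, W) = 2*((G*G + W*W) + W) = 2*((G² + W²) + W) = 2*(W + G² + W²) = 2*W + 2*G² + 2*W²)
N(U) = 1/(-3 + U)
L(T, V) = -4/7 - 5*T/7 (L(T, V) = -4/7 + (-5*T)/7 = -4/7 - 5*T/7)
L(N(6), -1)*(u(8, -8) + E) = (-4/7 - 5/(7*(-3 + 6)))*((2*(-8) + 2*8² + 2*(-8)²) - 92) = (-4/7 - 5/7/3)*((-16 + 2*64 + 2*64) - 92) = (-4/7 - 5/7*⅓)*((-16 + 128 + 128) - 92) = (-4/7 - 5/21)*(240 - 92) = -17/21*148 = -2516/21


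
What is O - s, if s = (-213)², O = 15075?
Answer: -30294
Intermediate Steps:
s = 45369
O - s = 15075 - 1*45369 = 15075 - 45369 = -30294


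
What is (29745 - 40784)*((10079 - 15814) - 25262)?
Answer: 342175883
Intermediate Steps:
(29745 - 40784)*((10079 - 15814) - 25262) = -11039*(-5735 - 25262) = -11039*(-30997) = 342175883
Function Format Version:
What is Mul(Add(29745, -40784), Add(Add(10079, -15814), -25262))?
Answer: 342175883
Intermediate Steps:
Mul(Add(29745, -40784), Add(Add(10079, -15814), -25262)) = Mul(-11039, Add(-5735, -25262)) = Mul(-11039, -30997) = 342175883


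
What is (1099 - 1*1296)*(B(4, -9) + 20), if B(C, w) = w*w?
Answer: -19897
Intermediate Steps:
B(C, w) = w²
(1099 - 1*1296)*(B(4, -9) + 20) = (1099 - 1*1296)*((-9)² + 20) = (1099 - 1296)*(81 + 20) = -197*101 = -19897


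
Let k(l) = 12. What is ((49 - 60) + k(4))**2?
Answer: 1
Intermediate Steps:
((49 - 60) + k(4))**2 = ((49 - 60) + 12)**2 = (-11 + 12)**2 = 1**2 = 1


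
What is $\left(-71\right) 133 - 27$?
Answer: $-9470$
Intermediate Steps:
$\left(-71\right) 133 - 27 = -9443 - 27 = -9470$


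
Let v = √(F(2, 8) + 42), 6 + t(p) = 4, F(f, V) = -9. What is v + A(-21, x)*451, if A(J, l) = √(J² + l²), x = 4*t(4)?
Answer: √33 + 451*√505 ≈ 10141.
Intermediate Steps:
t(p) = -2 (t(p) = -6 + 4 = -2)
x = -8 (x = 4*(-2) = -8)
v = √33 (v = √(-9 + 42) = √33 ≈ 5.7446)
v + A(-21, x)*451 = √33 + √((-21)² + (-8)²)*451 = √33 + √(441 + 64)*451 = √33 + √505*451 = √33 + 451*√505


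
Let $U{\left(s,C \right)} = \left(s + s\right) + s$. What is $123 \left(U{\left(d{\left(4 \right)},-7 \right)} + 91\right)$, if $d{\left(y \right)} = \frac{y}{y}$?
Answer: $11562$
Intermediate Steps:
$d{\left(y \right)} = 1$
$U{\left(s,C \right)} = 3 s$ ($U{\left(s,C \right)} = 2 s + s = 3 s$)
$123 \left(U{\left(d{\left(4 \right)},-7 \right)} + 91\right) = 123 \left(3 \cdot 1 + 91\right) = 123 \left(3 + 91\right) = 123 \cdot 94 = 11562$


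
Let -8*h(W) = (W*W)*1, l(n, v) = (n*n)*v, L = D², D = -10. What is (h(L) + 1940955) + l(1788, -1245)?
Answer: -3978255575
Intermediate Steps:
L = 100 (L = (-10)² = 100)
l(n, v) = v*n² (l(n, v) = n²*v = v*n²)
h(W) = -W²/8 (h(W) = -W*W/8 = -W²/8)
(h(L) + 1940955) + l(1788, -1245) = (-⅛*100² + 1940955) - 1245*1788² = (-⅛*10000 + 1940955) - 1245*3196944 = (-1250 + 1940955) - 3980195280 = 1939705 - 3980195280 = -3978255575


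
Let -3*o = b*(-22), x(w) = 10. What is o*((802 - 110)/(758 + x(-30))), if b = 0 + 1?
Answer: 1903/288 ≈ 6.6076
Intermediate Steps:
b = 1
o = 22/3 (o = -(-22)/3 = -⅓*(-22) = 22/3 ≈ 7.3333)
o*((802 - 110)/(758 + x(-30))) = 22*((802 - 110)/(758 + 10))/3 = 22*(692/768)/3 = 22*(692*(1/768))/3 = (22/3)*(173/192) = 1903/288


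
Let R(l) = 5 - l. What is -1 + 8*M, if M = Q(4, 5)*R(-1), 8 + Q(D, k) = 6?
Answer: -97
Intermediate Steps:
Q(D, k) = -2 (Q(D, k) = -8 + 6 = -2)
M = -12 (M = -2*(5 - 1*(-1)) = -2*(5 + 1) = -2*6 = -12)
-1 + 8*M = -1 + 8*(-12) = -1 - 96 = -97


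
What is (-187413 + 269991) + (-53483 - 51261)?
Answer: -22166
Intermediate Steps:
(-187413 + 269991) + (-53483 - 51261) = 82578 - 104744 = -22166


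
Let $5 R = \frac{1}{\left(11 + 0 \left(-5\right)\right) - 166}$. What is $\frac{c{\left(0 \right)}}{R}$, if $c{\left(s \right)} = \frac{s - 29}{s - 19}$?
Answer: $- \frac{22475}{19} \approx -1182.9$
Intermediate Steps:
$c{\left(s \right)} = \frac{-29 + s}{-19 + s}$
$R = - \frac{1}{775}$ ($R = \frac{1}{5 \left(\left(11 + 0 \left(-5\right)\right) - 166\right)} = \frac{1}{5 \left(\left(11 + 0\right) - 166\right)} = \frac{1}{5 \left(11 - 166\right)} = \frac{1}{5 \left(-155\right)} = \frac{1}{5} \left(- \frac{1}{155}\right) = - \frac{1}{775} \approx -0.0012903$)
$\frac{c{\left(0 \right)}}{R} = \frac{\frac{1}{-19 + 0} \left(-29 + 0\right)}{- \frac{1}{775}} = \frac{1}{-19} \left(-29\right) \left(-775\right) = \left(- \frac{1}{19}\right) \left(-29\right) \left(-775\right) = \frac{29}{19} \left(-775\right) = - \frac{22475}{19}$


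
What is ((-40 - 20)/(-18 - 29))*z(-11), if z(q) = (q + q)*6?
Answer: -7920/47 ≈ -168.51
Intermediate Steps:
z(q) = 12*q (z(q) = (2*q)*6 = 12*q)
((-40 - 20)/(-18 - 29))*z(-11) = ((-40 - 20)/(-18 - 29))*(12*(-11)) = -60/(-47)*(-132) = -60*(-1/47)*(-132) = (60/47)*(-132) = -7920/47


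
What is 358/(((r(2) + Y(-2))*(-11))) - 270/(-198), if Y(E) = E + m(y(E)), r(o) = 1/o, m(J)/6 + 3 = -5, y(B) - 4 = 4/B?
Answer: 2201/1089 ≈ 2.0211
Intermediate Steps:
y(B) = 4 + 4/B
m(J) = -48 (m(J) = -18 + 6*(-5) = -18 - 30 = -48)
r(o) = 1/o
Y(E) = -48 + E (Y(E) = E - 48 = -48 + E)
358/(((r(2) + Y(-2))*(-11))) - 270/(-198) = 358/(((1/2 + (-48 - 2))*(-11))) - 270/(-198) = 358/(((1/2 - 50)*(-11))) - 270*(-1/198) = 358/((-99/2*(-11))) + 15/11 = 358/(1089/2) + 15/11 = 358*(2/1089) + 15/11 = 716/1089 + 15/11 = 2201/1089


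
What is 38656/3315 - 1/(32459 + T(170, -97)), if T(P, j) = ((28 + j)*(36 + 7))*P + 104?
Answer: 18238947827/1564106505 ≈ 11.661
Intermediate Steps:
T(P, j) = 104 + P*(1204 + 43*j) (T(P, j) = ((28 + j)*43)*P + 104 = (1204 + 43*j)*P + 104 = P*(1204 + 43*j) + 104 = 104 + P*(1204 + 43*j))
38656/3315 - 1/(32459 + T(170, -97)) = 38656/3315 - 1/(32459 + (104 + 1204*170 + 43*170*(-97))) = 38656*(1/3315) - 1/(32459 + (104 + 204680 - 709070)) = 38656/3315 - 1/(32459 - 504286) = 38656/3315 - 1/(-471827) = 38656/3315 - 1*(-1/471827) = 38656/3315 + 1/471827 = 18238947827/1564106505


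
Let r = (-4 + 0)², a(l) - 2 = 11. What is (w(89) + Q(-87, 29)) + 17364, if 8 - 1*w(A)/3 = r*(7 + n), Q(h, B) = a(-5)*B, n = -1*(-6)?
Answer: 17141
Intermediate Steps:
a(l) = 13 (a(l) = 2 + 11 = 13)
n = 6
r = 16 (r = (-4)² = 16)
Q(h, B) = 13*B
w(A) = -600 (w(A) = 24 - 48*(7 + 6) = 24 - 48*13 = 24 - 3*208 = 24 - 624 = -600)
(w(89) + Q(-87, 29)) + 17364 = (-600 + 13*29) + 17364 = (-600 + 377) + 17364 = -223 + 17364 = 17141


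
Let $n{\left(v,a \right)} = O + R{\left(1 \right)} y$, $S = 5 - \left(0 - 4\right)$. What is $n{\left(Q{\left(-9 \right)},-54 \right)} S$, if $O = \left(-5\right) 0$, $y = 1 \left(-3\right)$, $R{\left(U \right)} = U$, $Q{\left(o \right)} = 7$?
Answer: $-27$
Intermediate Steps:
$y = -3$
$S = 9$ ($S = 5 - \left(0 - 4\right) = 5 - -4 = 5 + 4 = 9$)
$O = 0$
$n{\left(v,a \right)} = -3$ ($n{\left(v,a \right)} = 0 + 1 \left(-3\right) = 0 - 3 = -3$)
$n{\left(Q{\left(-9 \right)},-54 \right)} S = \left(-3\right) 9 = -27$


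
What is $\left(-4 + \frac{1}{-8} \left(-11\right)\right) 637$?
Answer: $- \frac{13377}{8} \approx -1672.1$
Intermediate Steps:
$\left(-4 + \frac{1}{-8} \left(-11\right)\right) 637 = \left(-4 - - \frac{11}{8}\right) 637 = \left(-4 + \frac{11}{8}\right) 637 = \left(- \frac{21}{8}\right) 637 = - \frac{13377}{8}$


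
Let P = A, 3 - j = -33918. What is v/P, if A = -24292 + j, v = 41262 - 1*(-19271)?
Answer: 60533/9629 ≈ 6.2865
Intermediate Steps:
j = 33921 (j = 3 - 1*(-33918) = 3 + 33918 = 33921)
v = 60533 (v = 41262 + 19271 = 60533)
A = 9629 (A = -24292 + 33921 = 9629)
P = 9629
v/P = 60533/9629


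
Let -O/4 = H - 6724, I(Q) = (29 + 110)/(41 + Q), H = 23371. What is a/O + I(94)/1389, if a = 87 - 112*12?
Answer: 81654029/4162082940 ≈ 0.019619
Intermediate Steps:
I(Q) = 139/(41 + Q)
a = -1257 (a = 87 - 1344 = -1257)
O = -66588 (O = -4*(23371 - 6724) = -4*16647 = -66588)
a/O + I(94)/1389 = -1257/(-66588) + (139/(41 + 94))/1389 = -1257*(-1/66588) + (139/135)*(1/1389) = 419/22196 + (139*(1/135))*(1/1389) = 419/22196 + (139/135)*(1/1389) = 419/22196 + 139/187515 = 81654029/4162082940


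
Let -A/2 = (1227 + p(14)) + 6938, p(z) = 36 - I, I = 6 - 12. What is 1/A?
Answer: -1/16414 ≈ -6.0924e-5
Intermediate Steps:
I = -6
p(z) = 42 (p(z) = 36 - 1*(-6) = 36 + 6 = 42)
A = -16414 (A = -2*((1227 + 42) + 6938) = -2*(1269 + 6938) = -2*8207 = -16414)
1/A = 1/(-16414) = -1/16414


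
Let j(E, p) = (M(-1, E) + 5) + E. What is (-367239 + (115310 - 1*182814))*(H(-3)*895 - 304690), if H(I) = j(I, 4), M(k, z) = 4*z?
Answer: 136352794520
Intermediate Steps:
j(E, p) = 5 + 5*E (j(E, p) = (4*E + 5) + E = (5 + 4*E) + E = 5 + 5*E)
H(I) = 5 + 5*I
(-367239 + (115310 - 1*182814))*(H(-3)*895 - 304690) = (-367239 + (115310 - 1*182814))*((5 + 5*(-3))*895 - 304690) = (-367239 + (115310 - 182814))*((5 - 15)*895 - 304690) = (-367239 - 67504)*(-10*895 - 304690) = -434743*(-8950 - 304690) = -434743*(-313640) = 136352794520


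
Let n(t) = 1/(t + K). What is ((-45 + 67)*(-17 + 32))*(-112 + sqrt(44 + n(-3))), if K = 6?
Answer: -36960 + 110*sqrt(399) ≈ -34763.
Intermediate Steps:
n(t) = 1/(6 + t) (n(t) = 1/(t + 6) = 1/(6 + t))
((-45 + 67)*(-17 + 32))*(-112 + sqrt(44 + n(-3))) = ((-45 + 67)*(-17 + 32))*(-112 + sqrt(44 + 1/(6 - 3))) = (22*15)*(-112 + sqrt(44 + 1/3)) = 330*(-112 + sqrt(44 + 1/3)) = 330*(-112 + sqrt(133/3)) = 330*(-112 + sqrt(399)/3) = -36960 + 110*sqrt(399)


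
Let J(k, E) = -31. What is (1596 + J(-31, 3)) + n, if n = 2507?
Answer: 4072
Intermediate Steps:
(1596 + J(-31, 3)) + n = (1596 - 31) + 2507 = 1565 + 2507 = 4072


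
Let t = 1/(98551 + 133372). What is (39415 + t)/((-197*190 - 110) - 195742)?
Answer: -4570622523/27051730643 ≈ -0.16896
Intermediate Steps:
t = 1/231923 ≈ 4.3118e-6
(39415 + t)/((-197*190 - 110) - 195742) = (39415 + 1/231923)/((-197*190 - 110) - 195742) = 9141245046/(231923*((-37430 - 110) - 195742)) = 9141245046/(231923*(-37540 - 195742)) = (9141245046/231923)/(-233282) = (9141245046/231923)*(-1/233282) = -4570622523/27051730643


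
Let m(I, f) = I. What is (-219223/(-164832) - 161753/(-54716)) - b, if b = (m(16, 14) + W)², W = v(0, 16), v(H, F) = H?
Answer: -567548384527/2254736928 ≈ -251.71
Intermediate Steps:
W = 0
b = 256 (b = (16 + 0)² = 16² = 256)
(-219223/(-164832) - 161753/(-54716)) - b = (-219223/(-164832) - 161753/(-54716)) - 1*256 = (-219223*(-1/164832) - 161753*(-1/54716)) - 256 = (219223/164832 + 161753/54716) - 256 = 9664269041/2254736928 - 256 = -567548384527/2254736928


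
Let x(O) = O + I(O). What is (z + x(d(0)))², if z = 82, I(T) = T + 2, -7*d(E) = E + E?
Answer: 7056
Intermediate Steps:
d(E) = -2*E/7 (d(E) = -(E + E)/7 = -2*E/7)
I(T) = 2 + T
x(O) = 2 + 2*O (x(O) = O + (2 + O) = 2 + 2*O)
(z + x(d(0)))² = (82 + (2 + 2*(-2/7*0)))² = (82 + (2 + 2*0))² = (82 + (2 + 0))² = (82 + 2)² = 84² = 7056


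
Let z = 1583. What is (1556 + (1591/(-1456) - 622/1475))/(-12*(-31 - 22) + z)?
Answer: 3338413243/4765524400 ≈ 0.70053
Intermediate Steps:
(1556 + (1591/(-1456) - 622/1475))/(-12*(-31 - 22) + z) = (1556 + (1591/(-1456) - 622/1475))/(-12*(-31 - 22) + 1583) = (1556 + (1591*(-1/1456) - 622*1/1475))/(-12*(-53) + 1583) = (1556 + (-1591/1456 - 622/1475))/(636 + 1583) = (1556 - 3252357/2147600)/2219 = (3338413243/2147600)*(1/2219) = 3338413243/4765524400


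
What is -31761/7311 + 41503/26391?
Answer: -178258706/64314867 ≈ -2.7717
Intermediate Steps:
-31761/7311 + 41503/26391 = -31761*1/7311 + 41503*(1/26391) = -10587/2437 + 41503/26391 = -178258706/64314867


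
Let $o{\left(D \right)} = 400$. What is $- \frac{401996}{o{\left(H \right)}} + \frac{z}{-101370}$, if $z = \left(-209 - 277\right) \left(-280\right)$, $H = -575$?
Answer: $- \frac{340039721}{337900} \approx -1006.3$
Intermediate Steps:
$z = 136080$ ($z = \left(-486\right) \left(-280\right) = 136080$)
$- \frac{401996}{o{\left(H \right)}} + \frac{z}{-101370} = - \frac{401996}{400} + \frac{136080}{-101370} = \left(-401996\right) \frac{1}{400} + 136080 \left(- \frac{1}{101370}\right) = - \frac{100499}{100} - \frac{4536}{3379} = - \frac{340039721}{337900}$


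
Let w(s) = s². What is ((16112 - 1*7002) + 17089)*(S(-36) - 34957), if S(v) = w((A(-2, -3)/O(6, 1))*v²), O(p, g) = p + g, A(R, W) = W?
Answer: 351162252549/49 ≈ 7.1666e+9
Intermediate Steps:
O(p, g) = g + p
S(v) = 9*v⁴/49 (S(v) = ((-3/(1 + 6))*v²)² = ((-3/7)*v²)² = ((-3*⅐)*v²)² = (-3*v²/7)² = 9*v⁴/49)
((16112 - 1*7002) + 17089)*(S(-36) - 34957) = ((16112 - 1*7002) + 17089)*((9/49)*(-36)⁴ - 34957) = ((16112 - 7002) + 17089)*((9/49)*1679616 - 34957) = (9110 + 17089)*(15116544/49 - 34957) = 26199*(13403651/49) = 351162252549/49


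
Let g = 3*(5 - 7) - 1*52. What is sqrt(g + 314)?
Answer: 16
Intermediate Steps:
g = -58 (g = 3*(-2) - 52 = -6 - 52 = -58)
sqrt(g + 314) = sqrt(-58 + 314) = sqrt(256) = 16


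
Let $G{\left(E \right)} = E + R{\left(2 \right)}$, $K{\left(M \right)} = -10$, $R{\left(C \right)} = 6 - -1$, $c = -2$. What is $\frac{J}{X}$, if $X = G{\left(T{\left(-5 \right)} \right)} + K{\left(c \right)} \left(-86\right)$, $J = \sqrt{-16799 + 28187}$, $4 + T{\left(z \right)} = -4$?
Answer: $\frac{2 \sqrt{2847}}{859} \approx 0.12423$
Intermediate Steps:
$T{\left(z \right)} = -8$ ($T{\left(z \right)} = -4 - 4 = -8$)
$R{\left(C \right)} = 7$ ($R{\left(C \right)} = 6 + 1 = 7$)
$J = 2 \sqrt{2847}$ ($J = \sqrt{11388} = 2 \sqrt{2847} \approx 106.71$)
$G{\left(E \right)} = 7 + E$ ($G{\left(E \right)} = E + 7 = 7 + E$)
$X = 859$ ($X = \left(7 - 8\right) - -860 = -1 + 860 = 859$)
$\frac{J}{X} = \frac{2 \sqrt{2847}}{859}$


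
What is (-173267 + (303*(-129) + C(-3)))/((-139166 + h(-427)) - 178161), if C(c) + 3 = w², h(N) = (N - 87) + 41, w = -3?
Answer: 53087/79450 ≈ 0.66818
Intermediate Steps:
h(N) = -46 + N (h(N) = (-87 + N) + 41 = -46 + N)
C(c) = 6 (C(c) = -3 + (-3)² = -3 + 9 = 6)
(-173267 + (303*(-129) + C(-3)))/((-139166 + h(-427)) - 178161) = (-173267 + (303*(-129) + 6))/((-139166 + (-46 - 427)) - 178161) = (-173267 + (-39087 + 6))/((-139166 - 473) - 178161) = (-173267 - 39081)/(-139639 - 178161) = -212348/(-317800) = -212348*(-1/317800) = 53087/79450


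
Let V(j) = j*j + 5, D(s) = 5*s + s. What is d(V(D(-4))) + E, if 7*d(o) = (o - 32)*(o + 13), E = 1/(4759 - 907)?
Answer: 1256160319/26964 ≈ 46587.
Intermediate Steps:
D(s) = 6*s
V(j) = 5 + j² (V(j) = j² + 5 = 5 + j²)
E = 1/3852 ≈ 0.00025961
d(o) = (-32 + o)*(13 + o)/7 (d(o) = ((o - 32)*(o + 13))/7 = ((-32 + o)*(13 + o))/7 = (-32 + o)*(13 + o)/7)
d(V(D(-4))) + E = (-416/7 - 19*(5 + (6*(-4))²)/7 + (5 + (6*(-4))²)²/7) + 1/3852 = (-416/7 - 19*(5 + (-24)²)/7 + (5 + (-24)²)²/7) + 1/3852 = (-416/7 - 19*(5 + 576)/7 + (5 + 576)²/7) + 1/3852 = (-416/7 - 19/7*581 + (⅐)*581²) + 1/3852 = (-416/7 - 1577 + (⅐)*337561) + 1/3852 = (-416/7 - 1577 + 48223) + 1/3852 = 326106/7 + 1/3852 = 1256160319/26964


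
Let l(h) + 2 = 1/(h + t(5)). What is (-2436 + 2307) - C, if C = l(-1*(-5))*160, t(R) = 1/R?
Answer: 2083/13 ≈ 160.23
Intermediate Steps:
l(h) = -2 + 1/(1/5 + h) (l(h) = -2 + 1/(h + 1/5) = -2 + 1/(1/5 + h))
C = -3760/13 (C = ((3 - (-10)*(-5))/(1 + 5*(-1*(-5))))*160 = ((3 - 10*5)/(1 + 5*5))*160 = ((3 - 50)/(1 + 25))*160 = (-47/26)*160 = ((1/26)*(-47))*160 = -47/26*160 = -3760/13 ≈ -289.23)
(-2436 + 2307) - C = (-2436 + 2307) - 1*(-3760/13) = -129 + 3760/13 = 2083/13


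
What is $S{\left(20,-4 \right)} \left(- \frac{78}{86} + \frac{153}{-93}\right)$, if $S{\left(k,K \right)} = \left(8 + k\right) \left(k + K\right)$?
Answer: $- \frac{1524096}{1333} \approx -1143.4$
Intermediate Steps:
$S{\left(k,K \right)} = \left(8 + k\right) \left(K + k\right)$
$S{\left(20,-4 \right)} \left(- \frac{78}{86} + \frac{153}{-93}\right) = \left(20^{2} + 8 \left(-4\right) + 8 \cdot 20 - 80\right) \left(- \frac{78}{86} + \frac{153}{-93}\right) = \left(400 - 32 + 160 - 80\right) \left(\left(-78\right) \frac{1}{86} + 153 \left(- \frac{1}{93}\right)\right) = 448 \left(- \frac{39}{43} - \frac{51}{31}\right) = 448 \left(- \frac{3402}{1333}\right) = - \frac{1524096}{1333}$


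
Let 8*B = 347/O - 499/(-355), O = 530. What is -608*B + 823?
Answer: 12538567/18815 ≈ 666.41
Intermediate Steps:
B = 77531/301040 (B = (347/530 - 499/(-355))/8 = (347*(1/530) - 499*(-1/355))/8 = (347/530 + 499/355)/8 = (⅛)*(77531/37630) = 77531/301040 ≈ 0.25754)
-608*B + 823 = -608*77531/301040 + 823 = -2946178/18815 + 823 = 12538567/18815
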